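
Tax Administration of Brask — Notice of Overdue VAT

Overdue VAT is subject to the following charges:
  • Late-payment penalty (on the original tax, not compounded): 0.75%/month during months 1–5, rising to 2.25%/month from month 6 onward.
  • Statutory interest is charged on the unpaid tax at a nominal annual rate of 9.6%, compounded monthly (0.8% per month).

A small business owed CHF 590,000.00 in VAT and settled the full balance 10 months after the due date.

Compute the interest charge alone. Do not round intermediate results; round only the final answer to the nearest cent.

Interest: CHF 590,000.00 × ((1 + 0.008)^10 − 1) = CHF 590,000.00 × 0.0829423… = CHF 48,935.9620…

CHF 48,935.96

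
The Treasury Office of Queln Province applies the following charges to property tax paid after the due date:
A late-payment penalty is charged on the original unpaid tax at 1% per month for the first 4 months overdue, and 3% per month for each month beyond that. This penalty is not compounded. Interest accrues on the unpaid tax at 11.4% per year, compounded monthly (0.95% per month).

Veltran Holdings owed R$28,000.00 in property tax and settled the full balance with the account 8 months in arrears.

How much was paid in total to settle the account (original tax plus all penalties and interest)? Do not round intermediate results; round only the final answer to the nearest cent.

Penalty, months 1–4: 4 × 1% × R$28,000.00 = R$1,120.00
Penalty, months 5–8: 4 × 3% × R$28,000.00 = R$3,360.00
Interest: R$28,000.00 × ((1 + 0.0095)^8 − 1) = R$28,000.00 × 0.0785756… = R$2,200.1165…
Total = R$28,000.00 + R$4,480.0000 + R$2,200.1165… = R$34,680.12

R$34,680.12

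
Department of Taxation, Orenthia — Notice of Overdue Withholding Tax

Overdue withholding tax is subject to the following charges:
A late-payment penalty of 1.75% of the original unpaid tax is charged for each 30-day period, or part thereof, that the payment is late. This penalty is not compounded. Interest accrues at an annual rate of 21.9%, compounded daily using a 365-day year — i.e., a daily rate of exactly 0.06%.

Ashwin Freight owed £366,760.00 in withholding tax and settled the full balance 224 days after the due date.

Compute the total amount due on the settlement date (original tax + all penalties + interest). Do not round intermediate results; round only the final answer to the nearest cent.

£470,848.02

Penalty periods: ⌈224/30⌉ = 8; penalty = 8 × 1.75% × £366,760.00 = £51,346.40
Interest: £366,760.00 × ((1 + 0.0006)^224 − 1) = £366,760.00 × 0.14380417… = £52,741.6165…
Total = £366,760.00 + £51,346.4000 + £52,741.6165… = £470,848.02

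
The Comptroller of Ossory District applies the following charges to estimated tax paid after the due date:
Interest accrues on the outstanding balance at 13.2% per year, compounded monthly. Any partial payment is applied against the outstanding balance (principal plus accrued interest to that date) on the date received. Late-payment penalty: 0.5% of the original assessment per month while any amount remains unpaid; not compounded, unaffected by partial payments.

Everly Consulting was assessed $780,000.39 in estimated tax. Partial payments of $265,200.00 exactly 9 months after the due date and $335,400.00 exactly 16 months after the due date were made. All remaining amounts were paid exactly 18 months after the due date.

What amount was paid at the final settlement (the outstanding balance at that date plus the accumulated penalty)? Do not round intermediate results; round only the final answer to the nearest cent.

$384,504.31

Monthly rate = 13.2% ÷ 12 = 1.1%
Balance at month 9: $780,000.3900 × (1 + 0.011)^9 = $860,706.7723…
After $265,200.00 payment: $860,706.7723… − $265,200.00 = $595,506.7723…
Balance at month 16: $595,506.7723… × (1 + 0.011)^7 = $642,902.0254…
After $335,400.00 payment: $642,902.0254… − $335,400.00 = $307,502.0254…
Balance at month 18: $307,502.0254… × (1 + 0.011)^2 = $314,304.2777…
Penalty: 18 × 0.5% × $780,000.39 = $70,200.04…
Final settlement = outstanding balance + penalty = $314,304.2777… + $70,200.04… = $384,504.31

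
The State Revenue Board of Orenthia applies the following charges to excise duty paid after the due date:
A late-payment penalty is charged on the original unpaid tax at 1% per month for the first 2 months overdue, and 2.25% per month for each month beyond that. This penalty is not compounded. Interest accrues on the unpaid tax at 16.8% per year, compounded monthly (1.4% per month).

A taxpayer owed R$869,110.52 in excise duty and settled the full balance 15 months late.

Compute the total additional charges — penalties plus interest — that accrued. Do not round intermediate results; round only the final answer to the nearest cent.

R$473,128.65

Penalty, months 1–2: 2 × 1% × R$869,110.52 = R$17,382.21…
Penalty, months 3–15: 13 × 2.25% × R$869,110.52 = R$254,214.83…
Interest: R$869,110.52 × ((1 + 0.014)^15 − 1) = R$869,110.52 × 0.2318826… = R$201,531.6169…
Penalties + interest = R$271,597.0375 + R$201,531.6169… = R$473,128.65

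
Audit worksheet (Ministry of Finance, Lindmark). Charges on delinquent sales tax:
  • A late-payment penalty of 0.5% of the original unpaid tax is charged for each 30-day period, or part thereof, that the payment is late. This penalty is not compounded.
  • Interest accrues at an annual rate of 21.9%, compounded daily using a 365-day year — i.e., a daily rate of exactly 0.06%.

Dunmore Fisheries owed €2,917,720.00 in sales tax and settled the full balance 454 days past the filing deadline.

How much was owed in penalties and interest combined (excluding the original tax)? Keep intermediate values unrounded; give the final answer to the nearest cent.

€1,146,678.20

Penalty periods: ⌈454/30⌉ = 16; penalty = 16 × 0.5% × €2,917,720.00 = €233,417.60
Interest: €2,917,720.00 × ((1 + 0.0006)^454 − 1) = €2,917,720.00 × 0.31300488… = €913,260.6011…
Penalties + interest = €233,417.6000 + €913,260.6011… = €1,146,678.20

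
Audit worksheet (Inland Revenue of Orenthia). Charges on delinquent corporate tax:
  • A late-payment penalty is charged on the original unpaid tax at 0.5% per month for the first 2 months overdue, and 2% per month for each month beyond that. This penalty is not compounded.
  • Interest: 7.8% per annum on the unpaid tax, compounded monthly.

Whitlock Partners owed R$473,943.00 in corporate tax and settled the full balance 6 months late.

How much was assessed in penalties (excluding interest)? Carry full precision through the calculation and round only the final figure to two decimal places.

Penalty, months 1–2: 2 × 0.5% × R$473,943.00 = R$4,739.43
Penalty, months 3–6: 4 × 2% × R$473,943.00 = R$37,915.44
Total penalty = R$4,739.43 + R$37,915.44 = R$42,654.87

R$42,654.87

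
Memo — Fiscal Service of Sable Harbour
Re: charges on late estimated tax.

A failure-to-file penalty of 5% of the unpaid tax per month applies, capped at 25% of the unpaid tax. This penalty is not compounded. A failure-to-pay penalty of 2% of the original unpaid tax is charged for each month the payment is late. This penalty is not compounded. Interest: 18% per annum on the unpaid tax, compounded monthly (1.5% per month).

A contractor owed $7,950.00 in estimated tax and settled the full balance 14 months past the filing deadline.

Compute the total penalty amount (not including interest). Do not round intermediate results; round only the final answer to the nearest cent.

Failure-to-file: 14 × 5% × $7,950.00 = $5,565.00, capped at 25% × $7,950.00 = $1,987.50
Failure-to-pay penalty = 2% × $7,950.00 × 14 mo = $2,226.00
Total penalty = $1,987.50 + $2,226.00 = $4,213.50

$4,213.50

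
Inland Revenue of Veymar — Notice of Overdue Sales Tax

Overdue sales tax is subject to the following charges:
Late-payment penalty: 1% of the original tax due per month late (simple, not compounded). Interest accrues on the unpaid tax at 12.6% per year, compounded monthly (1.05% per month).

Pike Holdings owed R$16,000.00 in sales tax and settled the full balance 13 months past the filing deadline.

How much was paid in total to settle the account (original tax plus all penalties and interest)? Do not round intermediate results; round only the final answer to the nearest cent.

Late-payment penalty: 13 × 1% × R$16,000.00 = R$2,080.00
Interest: R$16,000.00 × ((1 + 0.0105)^13 − 1) = R$16,000.00 × 0.1454394… = R$2,327.0310…
Total = R$16,000.00 + R$2,080.0000 + R$2,327.0310… = R$20,407.03

R$20,407.03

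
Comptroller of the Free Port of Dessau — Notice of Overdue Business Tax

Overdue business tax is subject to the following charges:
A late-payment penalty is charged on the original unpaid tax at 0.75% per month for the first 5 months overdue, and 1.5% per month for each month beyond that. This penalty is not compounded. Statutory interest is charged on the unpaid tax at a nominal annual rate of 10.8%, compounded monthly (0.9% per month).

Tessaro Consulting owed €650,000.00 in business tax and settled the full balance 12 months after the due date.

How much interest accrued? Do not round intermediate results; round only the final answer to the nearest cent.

€73,781.29

Interest: €650,000.00 × ((1 + 0.009)^12 − 1) = €650,000.00 × 0.1135097… = €73,781.2887…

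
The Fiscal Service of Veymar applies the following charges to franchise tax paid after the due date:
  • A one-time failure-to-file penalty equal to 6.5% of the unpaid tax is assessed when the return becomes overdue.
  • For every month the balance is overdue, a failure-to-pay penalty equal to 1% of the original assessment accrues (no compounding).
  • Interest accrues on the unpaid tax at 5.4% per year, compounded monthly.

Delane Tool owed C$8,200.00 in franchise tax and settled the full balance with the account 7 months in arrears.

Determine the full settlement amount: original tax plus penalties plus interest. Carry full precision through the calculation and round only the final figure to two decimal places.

Failure-to-file penalty: 6.5% × C$8,200.00 = C$533.00
Failure-to-pay penalty: 7 × 1% × C$8,200.00 = C$574.00
Interest (5.4%/yr ÷ 12 = 0.45%/month): C$8,200.00 × ((1 + 0.0045)^7 − 1) = C$261.8133…
Total = C$8,200.00 + C$1,107.0000 + C$261.8133… = C$9,568.81

C$9,568.81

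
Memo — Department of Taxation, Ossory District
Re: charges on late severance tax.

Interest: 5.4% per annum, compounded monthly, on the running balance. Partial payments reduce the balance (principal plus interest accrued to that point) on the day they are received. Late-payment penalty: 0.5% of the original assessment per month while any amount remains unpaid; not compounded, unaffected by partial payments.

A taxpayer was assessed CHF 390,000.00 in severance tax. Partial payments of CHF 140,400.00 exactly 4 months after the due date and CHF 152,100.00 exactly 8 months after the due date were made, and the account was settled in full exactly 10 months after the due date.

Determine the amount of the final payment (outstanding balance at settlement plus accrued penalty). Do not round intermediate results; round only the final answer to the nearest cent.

Monthly rate = 5.4% ÷ 12 = 0.45%
Balance at month 4: CHF 390,000.0000 × (1 + 0.0045)^4 = CHF 397,067.5273…
After CHF 140,400.00 payment: CHF 397,067.5273… − CHF 140,400.00 = CHF 256,667.5273…
Balance at month 8: CHF 256,667.5273… × (1 + 0.0045)^4 = CHF 261,318.8216…
After CHF 152,100.00 payment: CHF 261,318.8216… − CHF 152,100.00 = CHF 109,218.8216…
Balance at month 10: CHF 109,218.8216… × (1 + 0.0045)^2 = CHF 110,204.0026…
Penalty: 10 × 0.5% × CHF 390,000.00 = CHF 19,500.00
Final settlement = outstanding balance + penalty = CHF 110,204.0026… + CHF 19,500.00 = CHF 129,704.00

CHF 129,704.00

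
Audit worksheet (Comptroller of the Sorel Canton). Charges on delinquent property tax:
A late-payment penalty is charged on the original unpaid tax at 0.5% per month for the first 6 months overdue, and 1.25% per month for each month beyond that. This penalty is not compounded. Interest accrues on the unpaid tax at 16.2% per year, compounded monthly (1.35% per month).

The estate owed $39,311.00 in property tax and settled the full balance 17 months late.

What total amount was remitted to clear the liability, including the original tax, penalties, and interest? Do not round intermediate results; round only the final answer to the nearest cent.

Penalty, months 1–6: 6 × 0.5% × $39,311.00 = $1,179.33
Penalty, months 7–17: 11 × 1.25% × $39,311.00 = $5,405.26…
Interest: $39,311.00 × ((1 + 0.0135)^17 − 1) = $39,311.00 × 0.2560410… = $10,065.2261…
Total = $39,311.00 + $6,584.5925 + $10,065.2261… = $55,960.82

$55,960.82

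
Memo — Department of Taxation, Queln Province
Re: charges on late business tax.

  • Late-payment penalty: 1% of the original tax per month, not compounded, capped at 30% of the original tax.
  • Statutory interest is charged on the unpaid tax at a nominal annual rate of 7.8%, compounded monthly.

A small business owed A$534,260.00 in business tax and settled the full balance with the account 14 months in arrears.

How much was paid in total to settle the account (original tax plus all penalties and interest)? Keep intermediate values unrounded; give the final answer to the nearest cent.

A$659,782.53

Penalty: 14 × 1% × A$534,260.00 = A$74,796.40 (below the 30% cap of A$160,278.00)
Interest (7.8%/yr ÷ 12 = 0.65%/month): A$534,260.00 × ((1 + 0.0065)^14 − 1) = A$50,726.1298…
Total = A$534,260.00 + A$74,796.4000 + A$50,726.1298… = A$659,782.53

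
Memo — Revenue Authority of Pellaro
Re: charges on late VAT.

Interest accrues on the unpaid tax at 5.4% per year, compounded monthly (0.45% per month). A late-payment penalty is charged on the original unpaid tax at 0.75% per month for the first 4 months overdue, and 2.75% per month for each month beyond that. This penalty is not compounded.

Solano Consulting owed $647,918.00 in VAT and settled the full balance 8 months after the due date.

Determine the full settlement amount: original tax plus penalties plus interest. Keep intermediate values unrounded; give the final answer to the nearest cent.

$762,322.26

Penalty, months 1–4: 4 × 0.75% × $647,918.00 = $19,437.54
Penalty, months 5–8: 4 × 2.75% × $647,918.00 = $71,270.98
Interest: $647,918.00 × ((1 + 0.0045)^8 − 1) = $647,918.00 × 0.0365721… = $23,695.7425…
Total = $647,918.00 + $90,708.5200 + $23,695.7425… = $762,322.26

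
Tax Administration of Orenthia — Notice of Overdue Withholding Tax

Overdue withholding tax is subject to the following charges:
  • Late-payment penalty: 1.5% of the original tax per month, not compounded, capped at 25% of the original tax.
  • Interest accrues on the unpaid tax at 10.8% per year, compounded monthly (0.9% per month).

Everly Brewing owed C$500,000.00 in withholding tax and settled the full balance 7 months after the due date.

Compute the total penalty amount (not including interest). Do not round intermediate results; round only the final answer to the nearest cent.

Penalty: 7 × 1.5% × C$500,000.00 = C$52,500.00 (below the 25% cap of C$125,000.00)

C$52,500.00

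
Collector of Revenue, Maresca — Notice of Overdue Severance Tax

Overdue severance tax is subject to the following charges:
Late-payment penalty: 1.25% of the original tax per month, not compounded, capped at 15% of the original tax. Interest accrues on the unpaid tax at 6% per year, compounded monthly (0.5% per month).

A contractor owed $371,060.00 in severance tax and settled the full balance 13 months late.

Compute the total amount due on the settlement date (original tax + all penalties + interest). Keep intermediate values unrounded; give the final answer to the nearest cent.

Penalty (uncapped): 13 × 1.25% × $371,060.00 = $60,297.25; cap = 15% × $371,060.00 = $55,659.00 → penalty = $55,659.00
Interest: $371,060.00 × ((1 + 0.005)^13 − 1) = $371,060.00 × 0.0669862… = $24,855.8997…
Total = $371,060.00 + $55,659.0000 + $24,855.8997… = $451,574.90

$451,574.90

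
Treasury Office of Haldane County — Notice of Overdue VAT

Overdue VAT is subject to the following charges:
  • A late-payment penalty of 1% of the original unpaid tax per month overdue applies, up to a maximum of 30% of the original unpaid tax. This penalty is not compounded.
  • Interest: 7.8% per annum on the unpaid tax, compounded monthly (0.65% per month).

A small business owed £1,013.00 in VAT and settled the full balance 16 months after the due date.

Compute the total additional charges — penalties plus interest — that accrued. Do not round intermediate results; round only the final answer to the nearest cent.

Penalty: 16 × 1% × £1,013.00 = £162.08 (below the 30% cap of £303.90)
Interest: £1,013.00 × ((1 + 0.0065)^16 − 1) = £1,013.00 × 0.1092271… = £110.6470…
Penalties + interest = £162.0800 + £110.6470… = £272.73

£272.73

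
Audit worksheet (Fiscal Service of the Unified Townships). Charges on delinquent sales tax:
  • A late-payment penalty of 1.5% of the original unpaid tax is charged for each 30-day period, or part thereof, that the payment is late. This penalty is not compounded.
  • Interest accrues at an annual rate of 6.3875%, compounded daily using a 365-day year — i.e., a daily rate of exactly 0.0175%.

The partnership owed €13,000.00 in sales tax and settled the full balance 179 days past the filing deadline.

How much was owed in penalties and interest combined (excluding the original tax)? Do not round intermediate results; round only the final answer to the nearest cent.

Penalty periods: ⌈179/30⌉ = 6; penalty = 6 × 1.5% × €13,000.00 = €1,170.00
Interest: €13,000.00 × ((1 + 0.000175)^179 − 1) = €13,000.00 × 0.03181796… = €413.6335…
Penalties + interest = €1,170.0000 + €413.6335… = €1,583.63

€1,583.63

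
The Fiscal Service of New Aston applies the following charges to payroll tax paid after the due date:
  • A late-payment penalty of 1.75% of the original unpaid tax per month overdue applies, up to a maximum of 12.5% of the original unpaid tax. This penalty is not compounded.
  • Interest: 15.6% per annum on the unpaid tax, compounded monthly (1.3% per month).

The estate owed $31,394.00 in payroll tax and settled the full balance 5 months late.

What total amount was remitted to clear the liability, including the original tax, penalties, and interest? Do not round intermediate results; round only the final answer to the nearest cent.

Penalty: 5 × 1.75% × $31,394.00 = $2,746.98… (below the 12.5% cap of $3,924.25)
Interest: $31,394.00 × ((1 + 0.013)^5 − 1) = $31,394.00 × 0.0667121… = $2,094.3601…
Total = $31,394.00 + $2,746.9750 + $2,094.3601… = $36,235.34

$36,235.34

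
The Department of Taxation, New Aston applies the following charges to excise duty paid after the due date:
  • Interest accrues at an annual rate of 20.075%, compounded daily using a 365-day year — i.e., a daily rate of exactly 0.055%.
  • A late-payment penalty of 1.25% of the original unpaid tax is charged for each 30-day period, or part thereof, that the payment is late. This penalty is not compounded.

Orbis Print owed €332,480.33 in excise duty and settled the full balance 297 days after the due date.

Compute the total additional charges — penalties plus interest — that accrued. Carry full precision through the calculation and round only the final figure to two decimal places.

€100,540.67

Penalty periods: ⌈297/30⌉ = 10; penalty = 10 × 1.25% × €332,480.33 = €41,560.04…
Interest: €332,480.33 × ((1 + 0.00055)^297 − 1) = €332,480.33 × 0.17739585… = €58,980.6317…
Penalties + interest = €41,560.0413… + €58,980.6317… = €100,540.67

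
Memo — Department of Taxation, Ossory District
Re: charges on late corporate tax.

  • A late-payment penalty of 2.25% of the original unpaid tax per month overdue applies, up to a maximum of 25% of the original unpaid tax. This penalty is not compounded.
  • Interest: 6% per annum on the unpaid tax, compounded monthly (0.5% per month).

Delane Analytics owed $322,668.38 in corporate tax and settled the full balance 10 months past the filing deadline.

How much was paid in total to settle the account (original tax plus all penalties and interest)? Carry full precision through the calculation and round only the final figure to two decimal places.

Penalty: 10 × 2.25% × $322,668.38 = $72,600.39… (below the 25% cap of $80,667.10…)
Interest: $322,668.38 × ((1 + 0.005)^10 − 1) = $322,668.38 × 0.0511401… = $16,501.3036…
Total = $322,668.38 + $72,600.3855 + $16,501.3036… = $411,770.07

$411,770.07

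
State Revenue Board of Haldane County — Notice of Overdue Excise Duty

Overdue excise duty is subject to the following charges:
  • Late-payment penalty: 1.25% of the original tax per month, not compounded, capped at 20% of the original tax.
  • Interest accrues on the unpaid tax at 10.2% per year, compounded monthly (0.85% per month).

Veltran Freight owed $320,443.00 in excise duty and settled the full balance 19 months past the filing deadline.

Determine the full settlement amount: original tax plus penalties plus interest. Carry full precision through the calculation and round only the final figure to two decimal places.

$440,439.48

Penalty (uncapped): 19 × 1.25% × $320,443.00 = $76,105.21…; cap = 20% × $320,443.00 = $64,088.60 → penalty = $64,088.60
Interest: $320,443.00 × ((1 + 0.0085)^19 − 1) = $320,443.00 × 0.1744706… = $55,907.8813…
Total = $320,443.00 + $64,088.6000 + $55,907.8813… = $440,439.48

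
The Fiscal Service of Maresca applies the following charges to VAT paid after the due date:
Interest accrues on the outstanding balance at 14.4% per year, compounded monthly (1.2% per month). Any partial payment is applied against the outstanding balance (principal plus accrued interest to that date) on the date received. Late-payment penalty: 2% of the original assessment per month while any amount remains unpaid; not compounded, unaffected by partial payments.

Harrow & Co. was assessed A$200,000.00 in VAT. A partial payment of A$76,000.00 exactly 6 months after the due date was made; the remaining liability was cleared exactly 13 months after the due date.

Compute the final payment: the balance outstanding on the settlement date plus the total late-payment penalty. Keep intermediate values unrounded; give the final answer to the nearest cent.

A$202,929.80

Balance at month 6: A$200,000.0000 × (1 + 0.012)^6 = A$214,838.9745…
After A$76,000.00 payment: A$214,838.9745… − A$76,000.00 = A$138,838.9745…
Balance at month 13: A$138,838.9745… × (1 + 0.012)^7 = A$150,929.7959…
Penalty: 13 × 2% × A$200,000.00 = A$52,000.00
Final settlement = outstanding balance + penalty = A$150,929.7959… + A$52,000.00 = A$202,929.80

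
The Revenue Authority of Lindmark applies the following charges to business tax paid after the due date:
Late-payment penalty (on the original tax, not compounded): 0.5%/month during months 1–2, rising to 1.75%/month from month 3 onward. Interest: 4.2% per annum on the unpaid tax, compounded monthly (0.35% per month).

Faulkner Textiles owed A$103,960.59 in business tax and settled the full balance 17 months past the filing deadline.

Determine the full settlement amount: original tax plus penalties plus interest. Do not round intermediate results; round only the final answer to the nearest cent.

Penalty, months 1–2: 2 × 0.5% × A$103,960.59 = A$1,039.61…
Penalty, months 3–17: 15 × 1.75% × A$103,960.59 = A$27,289.65…
Interest: A$103,960.59 × ((1 + 0.0035)^17 − 1) = A$103,960.59 × 0.0611955… = A$6,361.9219…
Total = A$103,960.59 + A$28,329.2608… + A$6,361.9219… = A$138,651.77

A$138,651.77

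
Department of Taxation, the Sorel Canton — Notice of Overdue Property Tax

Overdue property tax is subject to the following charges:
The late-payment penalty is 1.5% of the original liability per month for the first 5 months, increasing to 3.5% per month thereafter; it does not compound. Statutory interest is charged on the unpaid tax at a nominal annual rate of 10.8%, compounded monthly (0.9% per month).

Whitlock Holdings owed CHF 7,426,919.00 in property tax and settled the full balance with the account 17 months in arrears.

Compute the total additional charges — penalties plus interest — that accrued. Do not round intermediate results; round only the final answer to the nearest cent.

Penalty, months 1–5: 5 × 1.5% × CHF 7,426,919.00 = CHF 557,018.93…
Penalty, months 6–17: 12 × 3.5% × CHF 7,426,919.00 = CHF 3,119,305.98
Interest: CHF 7,426,919.00 × ((1 + 0.009)^17 − 1) = CHF 7,426,919.00 × 0.1645277… = CHF 1,221,933.9550…
Penalties + interest = CHF 3,676,324.9050 + CHF 1,221,933.9550… = CHF 4,898,258.86

CHF 4,898,258.86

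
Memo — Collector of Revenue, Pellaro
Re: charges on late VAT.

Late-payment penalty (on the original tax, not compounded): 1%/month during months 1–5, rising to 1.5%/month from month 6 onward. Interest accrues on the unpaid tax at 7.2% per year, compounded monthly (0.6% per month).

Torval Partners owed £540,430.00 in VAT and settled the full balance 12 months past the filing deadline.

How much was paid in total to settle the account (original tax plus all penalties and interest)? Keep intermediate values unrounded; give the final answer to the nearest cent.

£664,417.70

Penalty, months 1–5: 5 × 1% × £540,430.00 = £27,021.50
Penalty, months 6–12: 7 × 1.5% × £540,430.00 = £56,745.15
Interest: £540,430.00 × ((1 + 0.006)^12 − 1) = £540,430.00 × 0.0744242… = £40,221.0530…
Total = £540,430.00 + £83,766.6500 + £40,221.0530… = £664,417.70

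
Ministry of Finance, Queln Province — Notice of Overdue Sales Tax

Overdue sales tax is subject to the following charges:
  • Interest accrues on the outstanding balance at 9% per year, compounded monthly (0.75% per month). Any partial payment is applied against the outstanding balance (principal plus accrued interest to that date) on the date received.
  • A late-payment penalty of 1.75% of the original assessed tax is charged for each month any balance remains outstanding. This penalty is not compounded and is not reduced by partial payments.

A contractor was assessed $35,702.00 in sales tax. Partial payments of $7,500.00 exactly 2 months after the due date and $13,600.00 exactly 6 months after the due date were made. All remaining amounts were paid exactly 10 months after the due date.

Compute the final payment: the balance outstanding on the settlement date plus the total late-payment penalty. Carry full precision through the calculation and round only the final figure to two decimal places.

Balance at month 2: $35,702.0000 × (1 + 0.0075)^2 = $36,239.5382…
After $7,500.00 payment: $36,239.5382… − $7,500.00 = $28,739.5382…
Balance at month 6: $28,739.5382… × (1 + 0.0075)^4 = $29,611.4726…
After $13,600.00 payment: $29,611.4726… − $13,600.00 = $16,011.4726…
Balance at month 10: $16,011.4726… × (1 + 0.0075)^4 = $16,497.2477…
Penalty: 10 × 1.75% × $35,702.00 = $6,247.85
Final settlement = outstanding balance + penalty = $16,497.2477… + $6,247.85 = $22,745.10

$22,745.10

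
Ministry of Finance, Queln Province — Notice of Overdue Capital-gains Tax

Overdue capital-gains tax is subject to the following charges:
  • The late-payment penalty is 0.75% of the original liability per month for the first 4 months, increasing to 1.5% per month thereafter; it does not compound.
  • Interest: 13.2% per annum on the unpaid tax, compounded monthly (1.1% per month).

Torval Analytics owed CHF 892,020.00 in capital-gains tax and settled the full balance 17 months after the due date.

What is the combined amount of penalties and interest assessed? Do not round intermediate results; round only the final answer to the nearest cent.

Penalty, months 1–4: 4 × 0.75% × CHF 892,020.00 = CHF 26,760.60
Penalty, months 5–17: 13 × 1.5% × CHF 892,020.00 = CHF 173,943.90
Interest: CHF 892,020.00 × ((1 + 0.011)^17 − 1) = CHF 892,020.00 × 0.2043969… = CHF 182,326.1624…
Penalties + interest = CHF 200,704.5000 + CHF 182,326.1624… = CHF 383,030.66

CHF 383,030.66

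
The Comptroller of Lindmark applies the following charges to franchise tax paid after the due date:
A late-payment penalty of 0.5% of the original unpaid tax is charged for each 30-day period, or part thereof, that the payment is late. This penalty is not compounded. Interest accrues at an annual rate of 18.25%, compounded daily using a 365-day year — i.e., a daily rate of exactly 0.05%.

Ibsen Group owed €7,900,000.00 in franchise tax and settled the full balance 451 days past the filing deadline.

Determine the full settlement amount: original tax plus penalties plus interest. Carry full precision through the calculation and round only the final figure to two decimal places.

€10,529,739.55

Penalty periods: ⌈451/30⌉ = 16; penalty = 16 × 0.5% × €7,900,000.00 = €632,000.00
Interest: €7,900,000.00 × ((1 + 0.0005)^451 − 1) = €7,900,000.00 × 0.25287842… = €1,997,739.5547…
Total = €7,900,000.00 + €632,000.0000 + €1,997,739.5547… = €10,529,739.55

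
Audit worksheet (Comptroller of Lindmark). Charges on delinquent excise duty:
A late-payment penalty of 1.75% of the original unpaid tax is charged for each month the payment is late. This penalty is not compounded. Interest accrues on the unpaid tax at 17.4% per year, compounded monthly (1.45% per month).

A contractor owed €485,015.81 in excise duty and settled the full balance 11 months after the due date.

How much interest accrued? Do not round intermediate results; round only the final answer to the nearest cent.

€83,219.82

Interest: €485,015.81 × ((1 + 0.0145)^11 − 1) = €485,015.81 × 0.1715817… = €83,219.8184…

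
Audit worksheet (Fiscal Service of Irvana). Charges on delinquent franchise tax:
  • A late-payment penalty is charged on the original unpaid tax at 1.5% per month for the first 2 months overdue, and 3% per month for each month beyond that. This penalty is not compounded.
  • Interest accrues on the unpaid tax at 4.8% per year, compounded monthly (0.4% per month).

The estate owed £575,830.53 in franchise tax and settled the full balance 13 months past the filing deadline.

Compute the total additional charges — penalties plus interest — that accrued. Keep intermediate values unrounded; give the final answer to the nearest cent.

Penalty, months 1–2: 2 × 1.5% × £575,830.53 = £17,274.92…
Penalty, months 3–13: 11 × 3% × £575,830.53 = £190,024.07…
Interest: £575,830.53 × ((1 + 0.004)^13 − 1) = £575,830.53 × 0.0532665… = £30,672.4702…
Penalties + interest = £207,298.9908 + £30,672.4702… = £237,971.46

£237,971.46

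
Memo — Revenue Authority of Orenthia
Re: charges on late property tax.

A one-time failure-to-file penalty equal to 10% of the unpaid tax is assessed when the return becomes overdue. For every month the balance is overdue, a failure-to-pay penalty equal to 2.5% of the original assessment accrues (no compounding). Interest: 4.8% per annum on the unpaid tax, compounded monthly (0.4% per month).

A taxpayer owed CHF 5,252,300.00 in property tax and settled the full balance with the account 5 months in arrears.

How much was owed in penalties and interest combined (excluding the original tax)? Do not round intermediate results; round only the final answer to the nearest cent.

Failure-to-file penalty: 10% × CHF 5,252,300.00 = CHF 525,230.00
Failure-to-pay penalty: 5 × 2.5% × CHF 5,252,300.00 = CHF 656,537.50
Interest: CHF 5,252,300.00 × ((1 + 0.004)^5 − 1) = CHF 5,252,300.00 × 0.0201606… = CHF 105,889.7362…
Penalties + interest = CHF 1,181,767.5000 + CHF 105,889.7362… = CHF 1,287,657.24

CHF 1,287,657.24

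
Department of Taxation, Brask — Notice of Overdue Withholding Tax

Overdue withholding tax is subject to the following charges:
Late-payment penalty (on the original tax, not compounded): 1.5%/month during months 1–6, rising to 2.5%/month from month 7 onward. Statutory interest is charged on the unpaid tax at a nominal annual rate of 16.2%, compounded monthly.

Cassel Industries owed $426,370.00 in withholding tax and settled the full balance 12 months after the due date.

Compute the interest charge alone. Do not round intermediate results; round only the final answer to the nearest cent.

$74,438.48

Interest (16.2%/yr ÷ 12 = 1.35%/month): $426,370.00 × ((1 + 0.0135)^12 − 1) = $74,438.4821…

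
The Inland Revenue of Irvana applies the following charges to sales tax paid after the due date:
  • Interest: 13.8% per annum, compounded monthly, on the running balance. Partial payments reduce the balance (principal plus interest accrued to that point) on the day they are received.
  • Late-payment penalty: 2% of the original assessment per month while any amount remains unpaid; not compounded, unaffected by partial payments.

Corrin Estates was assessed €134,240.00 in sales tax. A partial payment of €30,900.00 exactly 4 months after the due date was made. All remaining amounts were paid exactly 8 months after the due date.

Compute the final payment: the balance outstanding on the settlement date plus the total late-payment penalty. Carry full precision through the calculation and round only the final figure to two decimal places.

Monthly rate = 13.8% ÷ 12 = 1.15%
Balance at month 4: €134,240.0000 × (1 + 0.0115)^4 = €140,522.3784…
After €30,900.00 payment: €140,522.3784… − €30,900.00 = €109,622.3784…
Balance at month 8: €109,622.3784… × (1 + 0.0115)^4 = €114,752.6620…
Penalty: 8 × 2% × €134,240.00 = €21,478.40
Final settlement = outstanding balance + penalty = €114,752.6620… + €21,478.40 = €136,231.06

€136,231.06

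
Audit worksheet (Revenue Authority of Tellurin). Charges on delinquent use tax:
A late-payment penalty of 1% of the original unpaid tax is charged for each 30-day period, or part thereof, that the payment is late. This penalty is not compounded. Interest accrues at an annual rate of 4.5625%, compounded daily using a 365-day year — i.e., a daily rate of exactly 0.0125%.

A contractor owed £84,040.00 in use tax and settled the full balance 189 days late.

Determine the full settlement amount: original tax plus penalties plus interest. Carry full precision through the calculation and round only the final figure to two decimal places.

£91,931.76

Penalty periods: ⌈189/30⌉ = 7; penalty = 7 × 1% × £84,040.00 = £5,882.80
Interest: £84,040.00 × ((1 + 0.000125)^189 − 1) = £84,040.00 × 0.02390477… = £2,008.9568…
Total = £84,040.00 + £5,882.8000 + £2,008.9568… = £91,931.76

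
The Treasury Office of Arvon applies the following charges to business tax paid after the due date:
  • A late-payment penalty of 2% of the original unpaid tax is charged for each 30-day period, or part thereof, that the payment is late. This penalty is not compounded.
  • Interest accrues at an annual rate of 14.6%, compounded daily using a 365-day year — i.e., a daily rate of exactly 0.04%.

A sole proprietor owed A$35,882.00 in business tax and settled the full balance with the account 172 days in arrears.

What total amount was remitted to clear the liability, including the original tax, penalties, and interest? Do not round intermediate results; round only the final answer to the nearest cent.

A$42,742.90

Penalty periods: ⌈172/30⌉ = 6; penalty = 6 × 2% × A$35,882.00 = A$4,305.84
Interest: A$35,882.00 × ((1 + 0.0004)^172 − 1) = A$35,882.00 × 0.07120721… = A$2,555.0570…
Total = A$35,882.00 + A$4,305.8400 + A$2,555.0570… = A$42,742.90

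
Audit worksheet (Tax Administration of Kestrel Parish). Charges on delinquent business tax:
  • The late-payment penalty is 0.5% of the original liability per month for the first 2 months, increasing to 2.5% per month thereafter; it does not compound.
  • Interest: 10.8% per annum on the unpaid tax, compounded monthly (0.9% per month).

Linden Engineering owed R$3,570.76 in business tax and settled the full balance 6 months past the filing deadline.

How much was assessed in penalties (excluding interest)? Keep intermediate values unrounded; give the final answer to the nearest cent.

R$392.78

Penalty, months 1–2: 2 × 0.5% × R$3,570.76 = R$35.71…
Penalty, months 3–6: 4 × 2.5% × R$3,570.76 = R$357.08…
Total penalty = R$35.71… + R$357.08… = R$392.78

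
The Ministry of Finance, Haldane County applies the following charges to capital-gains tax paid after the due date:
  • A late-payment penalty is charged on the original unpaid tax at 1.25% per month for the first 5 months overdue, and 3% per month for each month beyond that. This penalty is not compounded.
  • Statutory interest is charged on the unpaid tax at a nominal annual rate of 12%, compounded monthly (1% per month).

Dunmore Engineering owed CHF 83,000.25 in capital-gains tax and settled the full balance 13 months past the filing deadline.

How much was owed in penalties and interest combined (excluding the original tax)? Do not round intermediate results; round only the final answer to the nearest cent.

CHF 36,569.35

Penalty, months 1–5: 5 × 1.25% × CHF 83,000.25 = CHF 5,187.52…
Penalty, months 6–13: 8 × 3% × CHF 83,000.25 = CHF 19,920.06
Interest: CHF 83,000.25 × ((1 + 0.01)^13 − 1) = CHF 83,000.25 × 0.1380933… = CHF 11,461.7768…
Penalties + interest = CHF 25,107.5756… + CHF 11,461.7768… = CHF 36,569.35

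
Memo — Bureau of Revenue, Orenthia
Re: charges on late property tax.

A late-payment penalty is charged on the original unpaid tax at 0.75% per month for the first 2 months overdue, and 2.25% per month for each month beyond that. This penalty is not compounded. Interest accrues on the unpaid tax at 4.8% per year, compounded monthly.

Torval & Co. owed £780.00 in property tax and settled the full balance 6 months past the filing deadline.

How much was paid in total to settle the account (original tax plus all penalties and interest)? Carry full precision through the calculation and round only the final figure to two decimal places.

Penalty, months 1–2: 2 × 0.75% × £780.00 = £11.70
Penalty, months 3–6: 4 × 2.25% × £780.00 = £70.20
Interest (4.8%/yr ÷ 12 = 0.4%/month): £780.00 × ((1 + 0.004)^6 − 1) = £18.9082…
Total = £780.00 + £81.9000 + £18.9082… = £880.81

£880.81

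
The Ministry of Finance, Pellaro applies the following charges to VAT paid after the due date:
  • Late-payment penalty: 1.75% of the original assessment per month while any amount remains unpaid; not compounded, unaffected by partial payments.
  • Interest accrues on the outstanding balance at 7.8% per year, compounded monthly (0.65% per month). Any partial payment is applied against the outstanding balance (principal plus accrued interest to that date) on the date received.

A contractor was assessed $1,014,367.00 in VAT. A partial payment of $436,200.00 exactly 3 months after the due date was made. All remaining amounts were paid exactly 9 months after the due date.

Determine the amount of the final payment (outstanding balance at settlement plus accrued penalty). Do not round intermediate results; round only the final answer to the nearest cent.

$781,546.10

Balance at month 3: $1,014,367.0000 × (1 + 0.0065)^3 = $1,034,276.0061…
After $436,200.00 payment: $1,034,276.0061… − $436,200.00 = $598,076.0061…
Balance at month 9: $598,076.0061… × (1 + 0.0065)^6 = $621,783.3020…
Penalty: 9 × 1.75% × $1,014,367.00 = $159,762.80…
Final settlement = outstanding balance + penalty = $621,783.3020… + $159,762.80… = $781,546.10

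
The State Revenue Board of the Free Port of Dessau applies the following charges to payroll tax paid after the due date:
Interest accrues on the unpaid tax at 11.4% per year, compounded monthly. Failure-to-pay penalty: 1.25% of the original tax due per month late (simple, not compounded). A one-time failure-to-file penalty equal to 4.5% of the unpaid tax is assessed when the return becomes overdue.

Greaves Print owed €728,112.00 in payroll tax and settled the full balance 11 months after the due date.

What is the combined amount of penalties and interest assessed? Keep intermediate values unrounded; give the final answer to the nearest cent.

Failure-to-file penalty: 4.5% × €728,112.00 = €32,765.04
Failure-to-pay penalty = 1.25% × €728,112.00 × 11 mo = €100,115.40
Interest (11.4%/yr ÷ 12 = 0.95%/month): €728,112.00 × ((1 + 0.0095)^11 − 1) = €79,806.8570…
Penalties + interest = €132,880.4400 + €79,806.8570… = €212,687.30

€212,687.30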